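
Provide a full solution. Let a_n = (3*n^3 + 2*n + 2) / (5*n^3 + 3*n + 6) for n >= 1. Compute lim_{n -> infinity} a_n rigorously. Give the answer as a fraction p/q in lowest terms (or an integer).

Divide numerator and denominator by n^3, the highest power:
numerator / n^3 = 3 + 2/n^2 + 2/n^3
denominator / n^3 = 5 + 3/n^2 + 6/n^3
As n -> infinity, all terms of the form c/n^k (k >= 1) tend to 0.
So numerator / n^3 -> 3 and denominator / n^3 -> 5.
Therefore lim a_n = 3/5.

3/5


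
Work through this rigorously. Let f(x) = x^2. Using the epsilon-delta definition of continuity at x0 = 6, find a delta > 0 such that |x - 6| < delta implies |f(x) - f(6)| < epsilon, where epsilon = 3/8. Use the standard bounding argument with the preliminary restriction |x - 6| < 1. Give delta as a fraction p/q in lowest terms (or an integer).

Factor: |x^2 - (6)^2| = |x - 6| * |x + 6|.
Impose |x - 6| < 1 first. Then |x + 6| = |(x - 6) + 2*(6)| <= |x - 6| + 2*|6| < 1 + 12 = 13.
So |x^2 - (6)^2| < delta * 13.
We need delta * 13 <= 3/8, i.e. delta <= 3/8/13 = 3/104.
Since 3/104 < 1, this is tighter than 1; take delta = 3/104.
So delta = 3/104 works.

3/104


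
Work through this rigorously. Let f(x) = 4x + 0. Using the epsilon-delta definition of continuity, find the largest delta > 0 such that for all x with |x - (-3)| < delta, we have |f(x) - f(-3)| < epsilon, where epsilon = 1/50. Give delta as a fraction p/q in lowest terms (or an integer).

We compute f(-3) = 4*(-3) + 0 = -12.
|f(x) - f(-3)| = |4x + 0 - (-12)| = |4(x - (-3))| = 4|x - (-3)|.
We need 4|x - (-3)| < 1/50, i.e. |x - (-3)| < 1/50 / 4 = 1/200.
So any delta <= 1/200 works. Conversely, if delta > 1/200, then x = -3 + 1/200 satisfies |x - (-3)| = 1/200 < delta but |f(x) - f(-3)| = 4 * 1/200 = 1/50, which is not < 1/50; so no larger delta works.
Hence the largest such delta is 1/200.

1/200


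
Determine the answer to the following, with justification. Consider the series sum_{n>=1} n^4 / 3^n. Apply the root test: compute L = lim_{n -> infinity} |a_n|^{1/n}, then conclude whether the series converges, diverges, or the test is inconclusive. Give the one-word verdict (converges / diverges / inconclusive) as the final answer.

Let a_n denote the general term. Form |a_n|^(1/n) and simplify:
|a_n|^(1/n) = n^(4/n)/3
Take the limit as n -> infinity: L = 1/3.
Since L = 1/3 < 1, the root test implies convergence.

converges


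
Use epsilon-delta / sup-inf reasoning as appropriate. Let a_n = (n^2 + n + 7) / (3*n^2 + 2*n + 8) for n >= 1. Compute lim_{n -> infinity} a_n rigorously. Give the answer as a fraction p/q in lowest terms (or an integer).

Divide numerator and denominator by n^2, the highest power:
numerator / n^2 = 1 + 1/n + 7/n^2
denominator / n^2 = 3 + 2/n + 8/n^2
As n -> infinity, all terms of the form c/n^k (k >= 1) tend to 0.
So numerator / n^2 -> 1 and denominator / n^2 -> 3.
Therefore lim a_n = 1/3.

1/3


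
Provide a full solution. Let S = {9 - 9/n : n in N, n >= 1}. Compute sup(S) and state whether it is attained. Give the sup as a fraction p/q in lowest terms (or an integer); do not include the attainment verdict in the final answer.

Analysis:
- Values: 0, 9/2, 6, 27/4, ... strictly increasing.
- Minimum is 0 (n=1); inf = 0 (attained).
- 9 - 9/n -> 9 from below; sup = 9, not attained.
Conclusion: sup(S) = 9, not attained in S.

9


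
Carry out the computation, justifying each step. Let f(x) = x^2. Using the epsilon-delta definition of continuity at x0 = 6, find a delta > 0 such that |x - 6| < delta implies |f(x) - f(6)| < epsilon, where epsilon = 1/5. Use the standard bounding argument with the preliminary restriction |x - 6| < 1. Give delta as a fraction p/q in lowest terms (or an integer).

Factor: |x^2 - (6)^2| = |x - 6| * |x + 6|.
Impose |x - 6| < 1 first. Then |x + 6| = |(x - 6) + 2*(6)| <= |x - 6| + 2*|6| < 1 + 12 = 13.
So |x^2 - (6)^2| < delta * 13.
We need delta * 13 <= 1/5, i.e. delta <= 1/5/13 = 1/65.
Since 1/65 < 1, this is tighter than 1; take delta = 1/65.
So delta = 1/65 works.

1/65


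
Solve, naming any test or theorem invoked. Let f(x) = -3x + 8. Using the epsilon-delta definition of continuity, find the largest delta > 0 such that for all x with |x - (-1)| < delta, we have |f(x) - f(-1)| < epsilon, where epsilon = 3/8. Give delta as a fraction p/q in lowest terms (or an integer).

We compute f(-1) = -3*(-1) + 8 = 11.
|f(x) - f(-1)| = |-3x + 8 - (11)| = |-3(x - (-1))| = 3|x - (-1)|.
We need 3|x - (-1)| < 3/8, i.e. |x - (-1)| < 3/8 / 3 = 1/8.
So any delta <= 1/8 works. Conversely, if delta > 1/8, then x = -1 + 1/8 satisfies |x - (-1)| = 1/8 < delta but |f(x) - f(-1)| = 3 * 1/8 = 3/8, which is not < 3/8; so no larger delta works.
Hence the largest such delta is 1/8.

1/8


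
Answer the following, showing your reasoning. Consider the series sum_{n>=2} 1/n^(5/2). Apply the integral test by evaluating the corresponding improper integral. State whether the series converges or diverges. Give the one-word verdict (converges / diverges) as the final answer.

Let f(x) = x^(-5/2). Then f is positive, continuous, and decreasing on [2, infinity), so the integral test applies.
Compute the improper integral int_{2}^infinity f(x) dx:
  antiderivative F(x) = -2/(3*x^(3/2)).
  As x -> infinity, F(x) -> 0 (since p = 5/2 > 1).
  So int = F(infinity) - F(2) = 0 - (-sqrt(2)/6) = sqrt(2)/6.
  Finite, so by the integral test, the series converges.

converges


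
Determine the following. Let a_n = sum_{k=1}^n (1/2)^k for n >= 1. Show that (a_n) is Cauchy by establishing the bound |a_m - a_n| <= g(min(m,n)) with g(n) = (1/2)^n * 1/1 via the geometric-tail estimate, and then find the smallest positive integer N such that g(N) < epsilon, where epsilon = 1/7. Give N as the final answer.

For m > n >= 1: |a_m - a_n| = sum_{k=n+1}^m (1/2)^k < sum_{k=n+1}^infinity (1/2)^k = (1/2)^(n+1) / (1 - 1/2) = (1/2)^n * (1/2) * (2/1) = (1/2)^n * 1/1.
So g(n) = (1/2)^n / 1. Since g(n) -> 0, (a_n) is Cauchy.
Now solve g(N) < 1/7: (1/2)^N / 1 < 1/7 <=> 2^N > 1 / (1 * 1/7) = 7.
Check powers of 2: 2^2 = 4 <= 7, 2^3 = 8 > 7.
So the smallest such N is 3. Check: g(3) = 1/(1 * 8) = 1/8 < 1/7.

3


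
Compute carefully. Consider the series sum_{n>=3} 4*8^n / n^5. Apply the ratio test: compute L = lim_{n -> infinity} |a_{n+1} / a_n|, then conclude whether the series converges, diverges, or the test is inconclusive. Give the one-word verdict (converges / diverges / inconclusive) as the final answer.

Let a_n denote the general term. Form the ratio a_{n+1}/a_n and simplify:
a_{n+1}/a_n = 8*n^5/(n + 1)^5
Take the limit as n -> infinity: L = 8.
Since L = 8 > 1 (or L = infinity), the ratio test implies the series diverges.

diverges


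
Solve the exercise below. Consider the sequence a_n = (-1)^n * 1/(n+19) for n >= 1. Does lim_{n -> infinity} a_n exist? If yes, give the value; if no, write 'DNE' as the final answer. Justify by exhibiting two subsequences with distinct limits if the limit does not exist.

Examine the behaviour of a_n along subsequences.
Even-n subsequence a_{2k} = 1/(2k+19) -> 0. Odd-n subsequence a_{2k+1} = -1/(2k+20) -> 0. Both tend to 0, which suggests the limit is 0; verify directly.
|a_n - 0| = 1/(n+19) < 1/n for every n >= 1.
Given epsilon > 0, choose a positive integer N > 1/epsilon. Then for all n >= N, |a_n| < 1/n <= 1/N < epsilon.
So by the definition of the limit, lim a_n exists and equals 0.

0


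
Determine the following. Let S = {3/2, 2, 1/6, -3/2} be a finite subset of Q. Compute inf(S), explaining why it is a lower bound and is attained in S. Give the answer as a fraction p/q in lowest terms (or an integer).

S is finite, so inf(S) = min(S).
Sorted increasing:
-3/2, 1/6, 3/2, 2
The extremum is -3/2.
For every x in S, x >= -3/2. And -3/2 is in S, so it is attained.
Therefore inf(S) = -3/2.

-3/2


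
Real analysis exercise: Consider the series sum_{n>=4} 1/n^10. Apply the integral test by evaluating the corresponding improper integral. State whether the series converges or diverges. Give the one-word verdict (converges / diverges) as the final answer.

Let f(x) = x^(-10). Then f is positive, continuous, and decreasing on [4, infinity), so the integral test applies.
Compute the improper integral int_{4}^infinity f(x) dx:
  antiderivative F(x) = -1/(9*x^9).
  As x -> infinity, F(x) -> 0 (since p = 10 > 1).
  So int = F(infinity) - F(4) = 0 - (-1/2359296) = 1/2359296.
  Finite, so by the integral test, the series converges.

converges


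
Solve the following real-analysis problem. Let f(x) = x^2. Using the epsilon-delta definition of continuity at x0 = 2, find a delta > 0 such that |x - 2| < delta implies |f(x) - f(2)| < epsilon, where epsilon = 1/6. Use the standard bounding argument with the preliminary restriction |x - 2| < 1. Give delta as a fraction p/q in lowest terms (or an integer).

Factor: |x^2 - (2)^2| = |x - 2| * |x + 2|.
Impose |x - 2| < 1 first. Then |x + 2| = |(x - 2) + 2*(2)| <= |x - 2| + 2*|2| < 1 + 4 = 5.
So |x^2 - (2)^2| < delta * 5.
We need delta * 5 <= 1/6, i.e. delta <= 1/6/5 = 1/30.
Since 1/30 < 1, this is tighter than 1; take delta = 1/30.
So delta = 1/30 works.

1/30


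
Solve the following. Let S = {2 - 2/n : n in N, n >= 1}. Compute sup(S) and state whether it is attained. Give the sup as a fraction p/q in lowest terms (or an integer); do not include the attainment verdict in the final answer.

Analysis:
- Values: 0, 1, 4/3, 3/2, ... strictly increasing.
- Minimum is 0 (n=1); inf = 0 (attained).
- 2 - 2/n -> 2 from below; sup = 2, not attained.
Conclusion: sup(S) = 2, not attained in S.

2


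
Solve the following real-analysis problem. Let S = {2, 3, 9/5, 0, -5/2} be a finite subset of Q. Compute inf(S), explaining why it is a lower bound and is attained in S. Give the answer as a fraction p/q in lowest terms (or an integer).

S is finite, so inf(S) = min(S).
Sorted increasing:
-5/2, 0, 9/5, 2, 3
The extremum is -5/2.
For every x in S, x >= -5/2. And -5/2 is in S, so it is attained.
Therefore inf(S) = -5/2.

-5/2


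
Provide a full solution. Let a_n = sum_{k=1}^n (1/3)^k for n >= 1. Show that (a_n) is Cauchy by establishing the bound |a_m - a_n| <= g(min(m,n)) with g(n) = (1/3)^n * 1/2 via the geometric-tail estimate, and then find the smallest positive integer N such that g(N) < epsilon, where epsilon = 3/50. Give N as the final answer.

For m > n >= 1: |a_m - a_n| = sum_{k=n+1}^m (1/3)^k < sum_{k=n+1}^infinity (1/3)^k = (1/3)^(n+1) / (1 - 1/3) = (1/3)^n * (1/3) * (3/2) = (1/3)^n * 1/2.
So g(n) = (1/3)^n / 2. Since g(n) -> 0, (a_n) is Cauchy.
Now solve g(N) < 3/50: (1/3)^N / 2 < 3/50 <=> 3^N > 1 / (2 * 3/50) = 25/3.
Check powers of 3: 3^1 = 3 <= 25/3, 3^2 = 9 > 25/3.
So the smallest such N is 2. Check: g(2) = 1/(2 * 9) = 1/18 < 3/50.

2


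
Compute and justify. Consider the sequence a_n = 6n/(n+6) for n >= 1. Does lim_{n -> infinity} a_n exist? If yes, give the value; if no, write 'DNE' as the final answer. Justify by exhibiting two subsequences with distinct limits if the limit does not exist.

Examine the behaviour of a_n along subsequences.
Even-n subsequence a_{2k} = 6(2k)/(2k+6) -> 6. Odd-n subsequence a_{2k+1} = 6(2k+1)/(2k+7) -> 6. Both tend to 6, which suggests the limit is 6; verify directly.
|a_n - 6| = |6n - 6(n+6)| / (n+6) = 36/(n+6) < 36/n for every n >= 1.
Given epsilon > 0, choose a positive integer N > 36/epsilon. Then for all n >= N, |a_n - 6| < 36/n <= 36/N < epsilon.
So by the definition of the limit, lim a_n exists and equals 6.

6


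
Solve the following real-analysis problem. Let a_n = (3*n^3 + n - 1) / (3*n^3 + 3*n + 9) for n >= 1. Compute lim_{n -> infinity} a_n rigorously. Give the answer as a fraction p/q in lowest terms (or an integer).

Divide numerator and denominator by n^3, the highest power:
numerator / n^3 = 3 + n^(-2) - 1/n^3
denominator / n^3 = 3 + 3/n^2 + 9/n^3
As n -> infinity, all terms of the form c/n^k (k >= 1) tend to 0.
So numerator / n^3 -> 3 and denominator / n^3 -> 3.
Therefore lim a_n = 1.

1


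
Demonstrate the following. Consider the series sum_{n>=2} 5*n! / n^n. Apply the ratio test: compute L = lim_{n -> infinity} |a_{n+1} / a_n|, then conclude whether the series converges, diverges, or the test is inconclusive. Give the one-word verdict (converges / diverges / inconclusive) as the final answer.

Let a_n denote the general term. Form the ratio a_{n+1}/a_n and simplify:
a_{n+1}/a_n = (n/(n + 1))^n
Take the limit as n -> infinity: L = exp(-1).
Since L = exp(-1) < 1, the ratio test implies the series converges.

converges


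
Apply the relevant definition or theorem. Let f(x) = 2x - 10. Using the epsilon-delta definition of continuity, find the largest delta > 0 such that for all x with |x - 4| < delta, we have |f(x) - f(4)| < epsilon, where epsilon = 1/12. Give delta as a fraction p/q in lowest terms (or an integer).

We compute f(4) = 2*(4) - 10 = -2.
|f(x) - f(4)| = |2x - 10 - (-2)| = |2(x - 4)| = 2|x - 4|.
We need 2|x - 4| < 1/12, i.e. |x - 4| < 1/12 / 2 = 1/24.
So any delta <= 1/24 works. Conversely, if delta > 1/24, then x = 4 + 1/24 satisfies |x - 4| = 1/24 < delta but |f(x) - f(4)| = 2 * 1/24 = 1/12, which is not < 1/12; so no larger delta works.
Hence the largest such delta is 1/24.

1/24


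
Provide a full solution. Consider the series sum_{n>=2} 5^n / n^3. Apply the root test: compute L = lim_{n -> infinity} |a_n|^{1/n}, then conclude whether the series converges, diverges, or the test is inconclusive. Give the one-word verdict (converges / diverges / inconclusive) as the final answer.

Let a_n denote the general term. Form |a_n|^(1/n) and simplify:
|a_n|^(1/n) = 5/n^(3/n)
Take the limit as n -> infinity: L = 5.
Since L = 5 > 1, the root test implies divergence.

diverges


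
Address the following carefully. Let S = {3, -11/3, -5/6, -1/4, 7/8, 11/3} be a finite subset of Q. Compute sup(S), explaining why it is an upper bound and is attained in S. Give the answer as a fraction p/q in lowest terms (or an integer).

S is finite, so sup(S) = max(S).
Sorted decreasing:
11/3, 3, 7/8, -1/4, -5/6, -11/3
The extremum is 11/3.
For every x in S, x <= 11/3. And 11/3 is in S, so it is attained.
Therefore sup(S) = 11/3.

11/3


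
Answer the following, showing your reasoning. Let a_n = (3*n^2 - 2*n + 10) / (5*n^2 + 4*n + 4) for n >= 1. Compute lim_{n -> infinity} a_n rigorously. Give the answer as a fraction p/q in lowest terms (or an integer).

Divide numerator and denominator by n^2, the highest power:
numerator / n^2 = 3 - 2/n + 10/n^2
denominator / n^2 = 5 + 4/n + 4/n^2
As n -> infinity, all terms of the form c/n^k (k >= 1) tend to 0.
So numerator / n^2 -> 3 and denominator / n^2 -> 5.
Therefore lim a_n = 3/5.

3/5


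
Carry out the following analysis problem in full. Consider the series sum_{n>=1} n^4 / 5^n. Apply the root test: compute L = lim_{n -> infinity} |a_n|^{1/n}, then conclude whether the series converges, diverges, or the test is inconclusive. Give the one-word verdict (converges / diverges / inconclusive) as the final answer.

Let a_n denote the general term. Form |a_n|^(1/n) and simplify:
|a_n|^(1/n) = n^(4/n)/5
Take the limit as n -> infinity: L = 1/5.
Since L = 1/5 < 1, the root test implies convergence.

converges


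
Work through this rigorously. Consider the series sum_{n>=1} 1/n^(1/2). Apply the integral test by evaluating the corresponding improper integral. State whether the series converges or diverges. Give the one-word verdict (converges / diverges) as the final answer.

Let f(x) = 1/sqrt(x). Then f is positive, continuous, and decreasing on [1, infinity), so the integral test applies.
Compute the improper integral int_{1}^infinity f(x) dx:
  antiderivative F(x) = 2*sqrt(x).
  As x -> infinity, F(x) -> infinity (since p = 1/2 < 1).
  So the integral diverges. By the integral test, the series diverges.

diverges


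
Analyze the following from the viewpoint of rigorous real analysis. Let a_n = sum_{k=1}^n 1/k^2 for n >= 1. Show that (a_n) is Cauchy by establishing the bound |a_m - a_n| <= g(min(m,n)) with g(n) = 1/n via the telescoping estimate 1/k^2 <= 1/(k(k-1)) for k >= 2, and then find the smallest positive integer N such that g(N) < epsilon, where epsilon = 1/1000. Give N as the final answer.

For m > n >= 1: |a_m - a_n| = sum_{k=n+1}^m 1/k^2.
Use 1/k^2 <= 1/(k(k-1)) = 1/(k-1) - 1/k for k >= 2:
sum_{k=n+1}^m 1/k^2 <= sum_{k=n+1}^m (1/(k-1) - 1/k) = 1/n - 1/m <= 1/n.
By symmetry the same bound holds with n,m swapped, so |a_m - a_n| <= 1/min(m,n) = g(min(m,n)). Since g(n) -> 0, (a_n) is Cauchy.
Now solve g(N) < 1/1000: 1/N < 1/1000 <=> N > 1/(1/1000) = 1000.
The smallest integer strictly greater than 1000 is N = 1001.
Check: g(1001) = 1/1001 < 1/1000; g(1000) = 1/1000 >= 1/1000. So N = 1001.

1001


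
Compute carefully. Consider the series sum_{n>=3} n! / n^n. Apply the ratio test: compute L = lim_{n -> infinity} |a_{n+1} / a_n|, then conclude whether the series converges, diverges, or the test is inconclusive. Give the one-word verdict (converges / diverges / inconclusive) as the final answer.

Let a_n denote the general term. Form the ratio a_{n+1}/a_n and simplify:
a_{n+1}/a_n = (n/(n + 1))^n
Take the limit as n -> infinity: L = exp(-1).
Since L = exp(-1) < 1, the ratio test implies the series converges.

converges


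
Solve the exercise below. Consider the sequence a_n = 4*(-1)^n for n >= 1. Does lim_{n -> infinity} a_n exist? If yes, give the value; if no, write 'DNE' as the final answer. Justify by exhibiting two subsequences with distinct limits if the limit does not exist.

Examine the behaviour of a_n along subsequences.
Even-n subsequence a_{2k} = 4 -> 4. Odd-n subsequence a_{2k+1} = -4 -> -4.
Since these two subsequential limits are 4 and -4, distinct, the full sequence cannot converge (a convergent sequence has all subsequences tending to the same limit). So lim a_n does not exist.

DNE


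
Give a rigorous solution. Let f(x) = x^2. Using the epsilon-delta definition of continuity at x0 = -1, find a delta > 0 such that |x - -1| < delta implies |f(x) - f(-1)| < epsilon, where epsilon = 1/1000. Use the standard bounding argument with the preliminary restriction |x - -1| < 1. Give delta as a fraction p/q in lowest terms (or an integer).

Factor: |x^2 - (-1)^2| = |x - -1| * |x + -1|.
Impose |x - -1| < 1 first. Then |x + -1| = |(x - -1) + 2*(-1)| <= |x - -1| + 2*|-1| < 1 + 2 = 3.
So |x^2 - (-1)^2| < delta * 3.
We need delta * 3 <= 1/1000, i.e. delta <= 1/1000/3 = 1/3000.
Since 1/3000 < 1, this is tighter than 1; take delta = 1/3000.
So delta = 1/3000 works.

1/3000


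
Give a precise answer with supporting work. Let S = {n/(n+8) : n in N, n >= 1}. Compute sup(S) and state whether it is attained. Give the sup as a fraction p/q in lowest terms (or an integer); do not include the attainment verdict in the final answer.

Analysis:
- Values: 1/9, 1/5, 3/11, 1/3, ... strictly increasing.
- Minimum is 1/9 (n=1); inf = 1/9 (attained).
- n/(n+8) = 1 - 8/(n+8) -> 1 from below as n -> infinity, and never equals 1.
- So sup = 1 (not attained).
Conclusion: sup(S) = 1, not attained in S.

1


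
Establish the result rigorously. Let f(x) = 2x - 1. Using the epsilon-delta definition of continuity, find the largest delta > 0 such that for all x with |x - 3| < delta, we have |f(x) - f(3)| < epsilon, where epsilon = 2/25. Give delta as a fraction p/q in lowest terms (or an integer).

We compute f(3) = 2*(3) - 1 = 5.
|f(x) - f(3)| = |2x - 1 - (5)| = |2(x - 3)| = 2|x - 3|.
We need 2|x - 3| < 2/25, i.e. |x - 3| < 2/25 / 2 = 1/25.
So any delta <= 1/25 works. Conversely, if delta > 1/25, then x = 3 + 1/25 satisfies |x - 3| = 1/25 < delta but |f(x) - f(3)| = 2 * 1/25 = 2/25, which is not < 2/25; so no larger delta works.
Hence the largest such delta is 1/25.

1/25


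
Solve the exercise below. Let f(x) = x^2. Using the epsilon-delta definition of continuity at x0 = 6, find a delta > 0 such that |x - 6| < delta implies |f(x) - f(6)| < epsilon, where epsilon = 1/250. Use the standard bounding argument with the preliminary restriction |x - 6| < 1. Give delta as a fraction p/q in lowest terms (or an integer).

Factor: |x^2 - (6)^2| = |x - 6| * |x + 6|.
Impose |x - 6| < 1 first. Then |x + 6| = |(x - 6) + 2*(6)| <= |x - 6| + 2*|6| < 1 + 12 = 13.
So |x^2 - (6)^2| < delta * 13.
We need delta * 13 <= 1/250, i.e. delta <= 1/250/13 = 1/3250.
Since 1/3250 < 1, this is tighter than 1; take delta = 1/3250.
So delta = 1/3250 works.

1/3250


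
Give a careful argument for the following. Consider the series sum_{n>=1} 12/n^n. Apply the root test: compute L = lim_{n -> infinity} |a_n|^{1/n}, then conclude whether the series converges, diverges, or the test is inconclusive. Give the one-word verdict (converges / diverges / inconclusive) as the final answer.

Let a_n denote the general term. Form |a_n|^(1/n) and simplify:
|a_n|^(1/n) = 12^(1/n)/n
Take the limit as n -> infinity: L = 0.
Since L = 0 < 1, the root test implies convergence.

converges


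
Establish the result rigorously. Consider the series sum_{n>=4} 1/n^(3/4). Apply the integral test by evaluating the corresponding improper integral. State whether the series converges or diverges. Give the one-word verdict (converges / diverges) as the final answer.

Let f(x) = x^(-3/4). Then f is positive, continuous, and decreasing on [4, infinity), so the integral test applies.
Compute the improper integral int_{4}^infinity f(x) dx:
  antiderivative F(x) = 4*x^(1/4).
  As x -> infinity, F(x) -> infinity (since p = 3/4 < 1).
  So the integral diverges. By the integral test, the series diverges.

diverges


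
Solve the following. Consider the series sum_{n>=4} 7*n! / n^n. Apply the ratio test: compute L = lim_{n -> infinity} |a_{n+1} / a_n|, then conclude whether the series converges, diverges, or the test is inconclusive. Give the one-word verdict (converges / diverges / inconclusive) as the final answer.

Let a_n denote the general term. Form the ratio a_{n+1}/a_n and simplify:
a_{n+1}/a_n = (n/(n + 1))^n
Take the limit as n -> infinity: L = exp(-1).
Since L = exp(-1) < 1, the ratio test implies the series converges.

converges


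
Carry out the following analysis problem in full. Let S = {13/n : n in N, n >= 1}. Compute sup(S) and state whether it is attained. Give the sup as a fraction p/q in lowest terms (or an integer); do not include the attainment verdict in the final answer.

Analysis:
- Values: 13, 13/2, 13/3, 13/4, ... strictly decreasing.
- The maximum is 13 (n=1); sup = 13 (attained).
- The set is bounded below by 0; 13/n -> 0 so 0 is the greatest lower bound.
- 0 is not in the set, so inf = 0 is not attained.
Conclusion: sup(S) = 13, attained in S.

13


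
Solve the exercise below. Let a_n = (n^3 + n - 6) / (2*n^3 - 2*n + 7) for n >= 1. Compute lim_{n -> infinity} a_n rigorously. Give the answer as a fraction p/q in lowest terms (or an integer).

Divide numerator and denominator by n^3, the highest power:
numerator / n^3 = 1 + n^(-2) - 6/n^3
denominator / n^3 = 2 - 2/n^2 + 7/n^3
As n -> infinity, all terms of the form c/n^k (k >= 1) tend to 0.
So numerator / n^3 -> 1 and denominator / n^3 -> 2.
Therefore lim a_n = 1/2.

1/2


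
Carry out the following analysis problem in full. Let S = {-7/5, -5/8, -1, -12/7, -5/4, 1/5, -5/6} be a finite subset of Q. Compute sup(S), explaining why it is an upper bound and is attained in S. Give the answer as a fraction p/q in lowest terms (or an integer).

S is finite, so sup(S) = max(S).
Sorted decreasing:
1/5, -5/8, -5/6, -1, -5/4, -7/5, -12/7
The extremum is 1/5.
For every x in S, x <= 1/5. And 1/5 is in S, so it is attained.
Therefore sup(S) = 1/5.

1/5


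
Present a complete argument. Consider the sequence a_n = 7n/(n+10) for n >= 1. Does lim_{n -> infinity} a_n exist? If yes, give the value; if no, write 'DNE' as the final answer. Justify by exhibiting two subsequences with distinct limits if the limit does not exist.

Examine the behaviour of a_n along subsequences.
Even-n subsequence a_{2k} = 7(2k)/(2k+10) -> 7. Odd-n subsequence a_{2k+1} = 7(2k+1)/(2k+11) -> 7. Both tend to 7, which suggests the limit is 7; verify directly.
|a_n - 7| = |7n - 7(n+10)| / (n+10) = 70/(n+10) < 70/n for every n >= 1.
Given epsilon > 0, choose a positive integer N > 70/epsilon. Then for all n >= N, |a_n - 7| < 70/n <= 70/N < epsilon.
So by the definition of the limit, lim a_n exists and equals 7.

7


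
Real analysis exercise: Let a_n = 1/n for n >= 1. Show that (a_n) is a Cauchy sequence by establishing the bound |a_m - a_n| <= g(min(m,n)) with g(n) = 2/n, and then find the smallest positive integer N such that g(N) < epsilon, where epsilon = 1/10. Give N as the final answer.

For any m, n >= 1, by the triangle inequality:
|a_m - a_n| = |1/m - 1/n| <= 1/m + 1/n <= 2/min(m,n).
So g(n) = 2/n bounds the Cauchy difference. Since g(n) -> 0, (a_n) is Cauchy.
Now solve g(N) < 1/10: 2/N < 1/10 <=> N > 2 / (1/10) = 20.
The smallest integer strictly greater than 20 is N = 21.
Check: g(21) = 2/21 = 2/21 < 1/10; g(20) = 1/10 >= 1/10. So N = 21.

21


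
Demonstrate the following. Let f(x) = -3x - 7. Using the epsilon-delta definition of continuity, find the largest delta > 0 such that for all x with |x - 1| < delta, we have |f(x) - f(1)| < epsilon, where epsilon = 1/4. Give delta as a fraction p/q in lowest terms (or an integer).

We compute f(1) = -3*(1) - 7 = -10.
|f(x) - f(1)| = |-3x - 7 - (-10)| = |-3(x - 1)| = 3|x - 1|.
We need 3|x - 1| < 1/4, i.e. |x - 1| < 1/4 / 3 = 1/12.
So any delta <= 1/12 works. Conversely, if delta > 1/12, then x = 1 + 1/12 satisfies |x - 1| = 1/12 < delta but |f(x) - f(1)| = 3 * 1/12 = 1/4, which is not < 1/4; so no larger delta works.
Hence the largest such delta is 1/12.

1/12


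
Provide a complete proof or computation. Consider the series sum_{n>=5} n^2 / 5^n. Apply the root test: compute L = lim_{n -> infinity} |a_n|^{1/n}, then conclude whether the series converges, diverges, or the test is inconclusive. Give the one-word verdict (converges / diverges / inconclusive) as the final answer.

Let a_n denote the general term. Form |a_n|^(1/n) and simplify:
|a_n|^(1/n) = n^(2/n)/5
Take the limit as n -> infinity: L = 1/5.
Since L = 1/5 < 1, the root test implies convergence.

converges


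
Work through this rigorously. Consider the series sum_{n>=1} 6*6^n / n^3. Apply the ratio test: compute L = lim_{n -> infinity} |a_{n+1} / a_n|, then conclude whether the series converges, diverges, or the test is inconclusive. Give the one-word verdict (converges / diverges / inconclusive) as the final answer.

Let a_n denote the general term. Form the ratio a_{n+1}/a_n and simplify:
a_{n+1}/a_n = 6*n^3/(n + 1)^3
Take the limit as n -> infinity: L = 6.
Since L = 6 > 1 (or L = infinity), the ratio test implies the series diverges.

diverges


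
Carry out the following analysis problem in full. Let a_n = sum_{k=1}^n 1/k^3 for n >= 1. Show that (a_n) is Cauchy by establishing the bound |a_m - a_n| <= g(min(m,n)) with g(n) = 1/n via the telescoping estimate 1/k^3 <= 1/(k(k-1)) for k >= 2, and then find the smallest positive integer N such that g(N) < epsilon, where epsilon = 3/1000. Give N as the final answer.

For m > n >= 1: |a_m - a_n| = sum_{k=n+1}^m 1/k^3.
Use 1/k^3 <= 1/(k(k-1)) = 1/(k-1) - 1/k for k >= 2 (which holds since k^3 >= k^2 >= k(k-1) for k >= 2):
sum_{k=n+1}^m 1/k^3 <= sum_{k=n+1}^m (1/(k-1) - 1/k) = 1/n - 1/m <= 1/n.
By symmetry the same bound holds with n,m swapped, so |a_m - a_n| <= 1/min(m,n) = g(min(m,n)). Since g(n) -> 0, (a_n) is Cauchy.
Now solve g(N) < 3/1000: 1/N < 3/1000 <=> N > 1/(3/1000) = 1000/3.
The smallest integer strictly greater than 1000/3 is N = 334.
Check: g(334) = 1/334 < 3/1000; g(333) = 1/333 >= 3/1000. So N = 334.

334


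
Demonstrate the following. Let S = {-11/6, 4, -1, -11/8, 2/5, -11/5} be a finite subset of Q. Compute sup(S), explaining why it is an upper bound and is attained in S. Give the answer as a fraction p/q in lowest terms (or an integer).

S is finite, so sup(S) = max(S).
Sorted decreasing:
4, 2/5, -1, -11/8, -11/6, -11/5
The extremum is 4.
For every x in S, x <= 4. And 4 is in S, so it is attained.
Therefore sup(S) = 4.

4


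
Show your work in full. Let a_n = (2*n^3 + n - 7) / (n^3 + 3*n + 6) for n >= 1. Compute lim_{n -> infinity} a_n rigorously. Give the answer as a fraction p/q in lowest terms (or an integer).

Divide numerator and denominator by n^3, the highest power:
numerator / n^3 = 2 + n^(-2) - 7/n^3
denominator / n^3 = 1 + 3/n^2 + 6/n^3
As n -> infinity, all terms of the form c/n^k (k >= 1) tend to 0.
So numerator / n^3 -> 2 and denominator / n^3 -> 1.
Therefore lim a_n = 2.

2


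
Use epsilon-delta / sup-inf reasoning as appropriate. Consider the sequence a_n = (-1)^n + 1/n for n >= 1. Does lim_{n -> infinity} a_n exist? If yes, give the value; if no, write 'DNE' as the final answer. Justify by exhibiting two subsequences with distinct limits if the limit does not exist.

Examine the behaviour of a_n along subsequences.
a_{2k} = 1 + 1/(2k) -> 1. a_{2k+1} = -1 + 1/(2k+1) -> -1.
Since these two subsequential limits are 1 and -1, distinct, the full sequence cannot converge (a convergent sequence has all subsequences tending to the same limit). So lim a_n does not exist.

DNE


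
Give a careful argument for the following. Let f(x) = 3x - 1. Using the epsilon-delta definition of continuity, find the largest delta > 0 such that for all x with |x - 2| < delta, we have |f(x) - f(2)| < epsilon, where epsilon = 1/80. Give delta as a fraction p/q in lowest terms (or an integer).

We compute f(2) = 3*(2) - 1 = 5.
|f(x) - f(2)| = |3x - 1 - (5)| = |3(x - 2)| = 3|x - 2|.
We need 3|x - 2| < 1/80, i.e. |x - 2| < 1/80 / 3 = 1/240.
So any delta <= 1/240 works. Conversely, if delta > 1/240, then x = 2 + 1/240 satisfies |x - 2| = 1/240 < delta but |f(x) - f(2)| = 3 * 1/240 = 1/80, which is not < 1/80; so no larger delta works.
Hence the largest such delta is 1/240.

1/240


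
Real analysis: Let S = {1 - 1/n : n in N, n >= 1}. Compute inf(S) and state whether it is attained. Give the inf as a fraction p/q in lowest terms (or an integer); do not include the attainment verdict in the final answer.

Analysis:
- Values: 0, 1/2, 2/3, 3/4, ... strictly increasing.
- Minimum is 0 (n=1); inf = 0 (attained).
- 1 - 1/n -> 1 from below; sup = 1, not attained.
Conclusion: inf(S) = 0, attained in S.

0


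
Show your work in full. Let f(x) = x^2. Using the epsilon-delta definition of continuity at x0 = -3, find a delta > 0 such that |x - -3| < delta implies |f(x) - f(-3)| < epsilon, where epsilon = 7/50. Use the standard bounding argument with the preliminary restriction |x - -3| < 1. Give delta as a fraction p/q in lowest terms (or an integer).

Factor: |x^2 - (-3)^2| = |x - -3| * |x + -3|.
Impose |x - -3| < 1 first. Then |x + -3| = |(x - -3) + 2*(-3)| <= |x - -3| + 2*|-3| < 1 + 6 = 7.
So |x^2 - (-3)^2| < delta * 7.
We need delta * 7 <= 7/50, i.e. delta <= 7/50/7 = 1/50.
Since 1/50 < 1, this is tighter than 1; take delta = 1/50.
So delta = 1/50 works.

1/50


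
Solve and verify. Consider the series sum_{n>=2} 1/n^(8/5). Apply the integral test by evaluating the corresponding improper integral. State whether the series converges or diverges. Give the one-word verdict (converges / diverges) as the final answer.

Let f(x) = x^(-8/5). Then f is positive, continuous, and decreasing on [2, infinity), so the integral test applies.
Compute the improper integral int_{2}^infinity f(x) dx:
  antiderivative F(x) = -5/(3*x^(3/5)).
  As x -> infinity, F(x) -> 0 (since p = 8/5 > 1).
  So int = F(infinity) - F(2) = 0 - (-5*2^(2/5)/6) = 5*2^(2/5)/6.
  Finite, so by the integral test, the series converges.

converges


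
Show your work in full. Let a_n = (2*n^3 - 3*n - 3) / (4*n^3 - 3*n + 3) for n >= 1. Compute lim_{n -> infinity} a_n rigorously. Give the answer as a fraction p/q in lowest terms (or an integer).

Divide numerator and denominator by n^3, the highest power:
numerator / n^3 = 2 - 3/n^2 - 3/n^3
denominator / n^3 = 4 - 3/n^2 + 3/n^3
As n -> infinity, all terms of the form c/n^k (k >= 1) tend to 0.
So numerator / n^3 -> 2 and denominator / n^3 -> 4.
Therefore lim a_n = 1/2.

1/2


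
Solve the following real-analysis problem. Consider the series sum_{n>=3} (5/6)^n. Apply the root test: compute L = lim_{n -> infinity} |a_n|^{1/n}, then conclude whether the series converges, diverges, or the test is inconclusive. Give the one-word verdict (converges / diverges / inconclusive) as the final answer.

Let a_n denote the general term. Form |a_n|^(1/n) and simplify:
|a_n|^(1/n) = 5/6
Take the limit as n -> infinity: L = 5/6.
Since L = 5/6 < 1, the root test implies convergence.

converges


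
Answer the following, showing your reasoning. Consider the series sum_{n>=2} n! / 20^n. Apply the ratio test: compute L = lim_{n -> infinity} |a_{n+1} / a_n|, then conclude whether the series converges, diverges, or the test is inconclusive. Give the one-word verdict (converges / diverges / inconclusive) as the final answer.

Let a_n denote the general term. Form the ratio a_{n+1}/a_n and simplify:
a_{n+1}/a_n = n/20 + 1/20
Take the limit as n -> infinity: L = infinity.
Since L = infinity > 1 (or L = infinity), the ratio test implies the series diverges.

diverges


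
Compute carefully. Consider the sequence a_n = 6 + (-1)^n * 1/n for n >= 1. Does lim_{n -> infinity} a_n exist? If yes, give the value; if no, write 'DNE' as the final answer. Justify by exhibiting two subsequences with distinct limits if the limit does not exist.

Examine the behaviour of a_n along subsequences.
Even-n subsequence a_{2k} = 6 + 1/(2k) -> 6. Odd-n subsequence a_{2k+1} = 6 - 1/(2k+1) -> 6. Both tend to 6, which suggests the limit is 6; verify directly.
|a_n - 6| = |(-1)^n * 1/n| = 1/n for every n >= 1.
Given epsilon > 0, choose a positive integer N > 1/epsilon. Then for all n >= N, |a_n - 6| = 1/n <= 1/N < epsilon.
So by the definition of the limit, lim a_n exists and equals 6.

6


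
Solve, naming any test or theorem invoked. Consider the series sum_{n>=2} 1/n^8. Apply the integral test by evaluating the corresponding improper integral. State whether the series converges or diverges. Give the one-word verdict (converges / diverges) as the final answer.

Let f(x) = x^(-8). Then f is positive, continuous, and decreasing on [2, infinity), so the integral test applies.
Compute the improper integral int_{2}^infinity f(x) dx:
  antiderivative F(x) = -1/(7*x^7).
  As x -> infinity, F(x) -> 0 (since p = 8 > 1).
  So int = F(infinity) - F(2) = 0 - (-1/896) = 1/896.
  Finite, so by the integral test, the series converges.

converges


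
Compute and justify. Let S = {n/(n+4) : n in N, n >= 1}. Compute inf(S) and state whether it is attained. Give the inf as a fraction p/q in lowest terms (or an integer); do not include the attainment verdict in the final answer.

Analysis:
- Values: 1/5, 1/3, 3/7, 1/2, ... strictly increasing.
- Minimum is 1/5 (n=1); inf = 1/5 (attained).
- n/(n+4) = 1 - 4/(n+4) -> 1 from below as n -> infinity, and never equals 1.
- So sup = 1 (not attained).
Conclusion: inf(S) = 1/5, attained in S.

1/5


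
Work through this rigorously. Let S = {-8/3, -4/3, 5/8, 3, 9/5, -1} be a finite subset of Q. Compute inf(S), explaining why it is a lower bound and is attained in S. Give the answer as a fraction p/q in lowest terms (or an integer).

S is finite, so inf(S) = min(S).
Sorted increasing:
-8/3, -4/3, -1, 5/8, 9/5, 3
The extremum is -8/3.
For every x in S, x >= -8/3. And -8/3 is in S, so it is attained.
Therefore inf(S) = -8/3.

-8/3


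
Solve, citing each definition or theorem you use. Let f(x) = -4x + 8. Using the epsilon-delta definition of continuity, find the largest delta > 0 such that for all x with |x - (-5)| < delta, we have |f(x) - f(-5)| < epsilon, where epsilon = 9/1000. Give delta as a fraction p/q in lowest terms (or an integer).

We compute f(-5) = -4*(-5) + 8 = 28.
|f(x) - f(-5)| = |-4x + 8 - (28)| = |-4(x - (-5))| = 4|x - (-5)|.
We need 4|x - (-5)| < 9/1000, i.e. |x - (-5)| < 9/1000 / 4 = 9/4000.
So any delta <= 9/4000 works. Conversely, if delta > 9/4000, then x = -5 + 9/4000 satisfies |x - (-5)| = 9/4000 < delta but |f(x) - f(-5)| = 4 * 9/4000 = 9/1000, which is not < 9/1000; so no larger delta works.
Hence the largest such delta is 9/4000.

9/4000


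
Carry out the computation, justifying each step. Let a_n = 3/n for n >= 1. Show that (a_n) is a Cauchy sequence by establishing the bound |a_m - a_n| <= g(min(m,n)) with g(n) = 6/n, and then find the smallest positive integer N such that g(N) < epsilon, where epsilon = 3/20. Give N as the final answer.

For any m, n >= 1, by the triangle inequality:
|a_m - a_n| = |3/m - 3/n| <= 3*1/m + 3*1/n <= 6/min(m,n).
So g(n) = 6/n bounds the Cauchy difference. Since g(n) -> 0, (a_n) is Cauchy.
Now solve g(N) < 3/20: 6/N < 3/20 <=> N > 6 / (3/20) = 40.
The smallest integer strictly greater than 40 is N = 41.
Check: g(41) = 6/41 = 6/41 < 3/20; g(40) = 3/20 >= 3/20. So N = 41.

41


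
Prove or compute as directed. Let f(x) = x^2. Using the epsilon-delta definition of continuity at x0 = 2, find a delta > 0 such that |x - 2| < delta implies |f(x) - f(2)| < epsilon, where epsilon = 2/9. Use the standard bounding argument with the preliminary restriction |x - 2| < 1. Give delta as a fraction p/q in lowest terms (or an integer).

Factor: |x^2 - (2)^2| = |x - 2| * |x + 2|.
Impose |x - 2| < 1 first. Then |x + 2| = |(x - 2) + 2*(2)| <= |x - 2| + 2*|2| < 1 + 4 = 5.
So |x^2 - (2)^2| < delta * 5.
We need delta * 5 <= 2/9, i.e. delta <= 2/9/5 = 2/45.
Since 2/45 < 1, this is tighter than 1; take delta = 2/45.
So delta = 2/45 works.

2/45


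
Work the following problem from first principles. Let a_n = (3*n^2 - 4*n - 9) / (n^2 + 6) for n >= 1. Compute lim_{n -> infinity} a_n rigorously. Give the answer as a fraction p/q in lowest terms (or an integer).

Divide numerator and denominator by n^2, the highest power:
numerator / n^2 = 3 - 4/n - 9/n^2
denominator / n^2 = 1 + 6/n^2
As n -> infinity, all terms of the form c/n^k (k >= 1) tend to 0.
So numerator / n^2 -> 3 and denominator / n^2 -> 1.
Therefore lim a_n = 3.

3


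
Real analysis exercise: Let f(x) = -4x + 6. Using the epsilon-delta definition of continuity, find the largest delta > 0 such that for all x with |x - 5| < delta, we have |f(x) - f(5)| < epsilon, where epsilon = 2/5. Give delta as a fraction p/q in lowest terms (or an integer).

We compute f(5) = -4*(5) + 6 = -14.
|f(x) - f(5)| = |-4x + 6 - (-14)| = |-4(x - 5)| = 4|x - 5|.
We need 4|x - 5| < 2/5, i.e. |x - 5| < 2/5 / 4 = 1/10.
So any delta <= 1/10 works. Conversely, if delta > 1/10, then x = 5 + 1/10 satisfies |x - 5| = 1/10 < delta but |f(x) - f(5)| = 4 * 1/10 = 2/5, which is not < 2/5; so no larger delta works.
Hence the largest such delta is 1/10.

1/10


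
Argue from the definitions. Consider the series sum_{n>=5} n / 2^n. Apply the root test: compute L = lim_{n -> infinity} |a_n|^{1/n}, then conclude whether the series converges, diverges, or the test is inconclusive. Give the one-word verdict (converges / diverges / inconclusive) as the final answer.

Let a_n denote the general term. Form |a_n|^(1/n) and simplify:
|a_n|^(1/n) = n^(1/n)/2
Take the limit as n -> infinity: L = 1/2.
Since L = 1/2 < 1, the root test implies convergence.

converges


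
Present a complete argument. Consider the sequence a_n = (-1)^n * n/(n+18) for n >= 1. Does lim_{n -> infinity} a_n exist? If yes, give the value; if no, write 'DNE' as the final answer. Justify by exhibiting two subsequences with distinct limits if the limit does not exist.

Examine the behaviour of a_n along subsequences.
a_{2k} = 2k/(2k+18) -> 1. a_{2k+1} = -(2k+1)/(2k+19) -> -1.
Since these two subsequential limits are 1 and -1, distinct, the full sequence cannot converge (a convergent sequence has all subsequences tending to the same limit). So lim a_n does not exist.

DNE


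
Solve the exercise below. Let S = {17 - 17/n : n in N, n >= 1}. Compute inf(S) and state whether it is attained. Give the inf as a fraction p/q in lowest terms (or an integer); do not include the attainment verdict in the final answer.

Analysis:
- Values: 0, 17/2, 34/3, 51/4, ... strictly increasing.
- Minimum is 0 (n=1); inf = 0 (attained).
- 17 - 17/n -> 17 from below; sup = 17, not attained.
Conclusion: inf(S) = 0, attained in S.

0
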